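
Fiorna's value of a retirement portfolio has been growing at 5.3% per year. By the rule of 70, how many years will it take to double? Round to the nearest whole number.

Doubling time ≈ 70 / 5.3 = 13.21 years.

around 13 years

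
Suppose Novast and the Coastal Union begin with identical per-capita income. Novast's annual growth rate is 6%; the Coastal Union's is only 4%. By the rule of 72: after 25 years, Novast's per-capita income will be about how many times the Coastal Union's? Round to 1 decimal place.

approximately 1.6 times

Novast pulls ahead at 2 pp per year, so the ratio doubles every 72/2 ≈ 36.00 years.
In 25 years that's 0.69 doublings: 2^0.69 ≈ 1.6.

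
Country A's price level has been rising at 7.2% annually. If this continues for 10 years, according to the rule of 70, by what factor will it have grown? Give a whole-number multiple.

≈ 2 times

70/7.2 ≈ 9.72 years per doubling.
10 years fits 1 doubling: 2^1 = 2.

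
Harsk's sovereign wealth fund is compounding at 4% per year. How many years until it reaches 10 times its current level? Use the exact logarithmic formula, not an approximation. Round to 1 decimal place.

t = ln(10) / ln(1 + 0.04) = 2.3026 / 0.039221 ≈ 58.71.

58.7 years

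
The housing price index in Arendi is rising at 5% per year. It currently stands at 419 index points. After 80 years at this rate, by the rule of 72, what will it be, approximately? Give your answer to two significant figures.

around 20000 index points

Doubling time ≈ 72/5 = 14.40 years.
80 years is 80/14.40 ≈ 5.56 doublings, a factor of 2^5.56 ≈ 47.18.
419 × 47.18 ≈ 20000 index points.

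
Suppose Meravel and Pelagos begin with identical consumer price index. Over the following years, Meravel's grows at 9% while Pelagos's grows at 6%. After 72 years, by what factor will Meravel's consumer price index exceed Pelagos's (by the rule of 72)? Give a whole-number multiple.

Rate gap = 9% − 6% = 3 points.
The ratio doubles every 72/3 ≈ 24.00 years.
72/24.00 ≈ 3.00 doublings → ratio ≈ 2^3.00 ≈ 8.

about 8 times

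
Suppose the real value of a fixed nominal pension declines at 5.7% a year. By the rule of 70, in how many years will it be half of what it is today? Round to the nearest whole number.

Falling at 5.7%, it halves about every 70/5.7 = 12.28 years.

around 12 years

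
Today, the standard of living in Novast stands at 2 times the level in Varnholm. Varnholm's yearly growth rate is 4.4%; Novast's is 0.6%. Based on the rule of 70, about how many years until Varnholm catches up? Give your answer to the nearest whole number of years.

roughly 18 years

What matters is the difference: 3.8 pp.
Rule of 70 on the gap: the ratio halves every 70/3.8 ≈ 18.42 years.
A 2 times gap closes after 1 halving: 1 × 18.42 ≈ 18 years.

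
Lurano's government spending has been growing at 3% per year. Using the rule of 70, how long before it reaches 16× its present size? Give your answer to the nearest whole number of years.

At 3% it doubles every 70/3 ≈ 23.33 years.
16 = 2^4, so 4 doublings → 93 years.

93 years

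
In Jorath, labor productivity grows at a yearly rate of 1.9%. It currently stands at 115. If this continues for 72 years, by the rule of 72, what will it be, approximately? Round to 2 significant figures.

about 430

Doubling time ≈ 72/1.9 = 37.89 years.
72 years is 72/37.89 ≈ 1.90 doublings, a factor of 2^1.90 ≈ 3.73.
115 × 3.73 ≈ 430.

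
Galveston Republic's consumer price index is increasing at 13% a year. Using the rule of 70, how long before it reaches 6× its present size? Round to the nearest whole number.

One doubling takes 70/13 = 5.38 years.
6× is log₂ 6 ≈ 2.58 doublings, so ≈ 2.58 × 5.38 = 14 years.

around 14 years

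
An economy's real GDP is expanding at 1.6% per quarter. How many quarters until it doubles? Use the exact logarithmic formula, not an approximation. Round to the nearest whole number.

44 quarters

t = ln(2) / ln(1 + 0.016) = 0.6931 / 0.015873 ≈ 43.67.
≈ 44 quarters.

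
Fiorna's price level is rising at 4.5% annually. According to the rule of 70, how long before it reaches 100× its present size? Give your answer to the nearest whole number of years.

103 years

Doubling time ≈ 70/4.5 = 15.56 years.
Reaching 100× takes log₂(100) ≈ 6.64 doublings.
6.64 × 15.56 ≈ 103 years.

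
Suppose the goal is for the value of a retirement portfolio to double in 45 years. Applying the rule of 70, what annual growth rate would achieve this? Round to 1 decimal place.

about 1.6%

70 / 45 ≈ 1.56, so about 1.6% annually.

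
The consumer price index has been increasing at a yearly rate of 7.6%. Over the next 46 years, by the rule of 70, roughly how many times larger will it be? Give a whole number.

about 32 times

70/7.6 ≈ 9.21 years per doubling.
46 years fits 5 doublings: 2^5 = 32.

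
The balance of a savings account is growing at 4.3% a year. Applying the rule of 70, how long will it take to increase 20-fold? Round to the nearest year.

One doubling takes 70/4.3 = 16.28 years.
Reaching 20× takes log₂(20) ≈ 4.32 doublings.
4.32 × 16.28 ≈ 70 years.

approximately 70 years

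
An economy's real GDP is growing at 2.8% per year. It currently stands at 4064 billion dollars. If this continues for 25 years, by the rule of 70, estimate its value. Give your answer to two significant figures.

≈ 8100 billion dollars

It doubles every 70/2.8 ≈ 25.00 years, so 25 years is 1.00 doublings.
2^1.00 ≈ 2.00; 4064 × 2.00 ≈ 8100 billion dollars.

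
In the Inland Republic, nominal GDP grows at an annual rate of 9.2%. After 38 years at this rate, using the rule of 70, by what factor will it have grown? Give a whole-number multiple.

32 times

70/9.2 ≈ 7.61 years per doubling.
38 years fits 5 doublings: 2^5 = 32.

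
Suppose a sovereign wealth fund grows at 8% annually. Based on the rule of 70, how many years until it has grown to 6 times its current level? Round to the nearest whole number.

One doubling takes 70/8 = 8.75 years.
6× is log₂ 6 ≈ 2.58 doublings, so ≈ 2.58 × 8.75 = 23 years.

approximately 23 years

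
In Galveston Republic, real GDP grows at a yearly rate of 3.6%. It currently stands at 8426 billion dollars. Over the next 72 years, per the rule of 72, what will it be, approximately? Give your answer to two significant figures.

Doubling time ≈ 72/3.6 = 20.00 years.
72 years is 72/20.00 ≈ 3.60 doublings, a factor of 2^3.60 ≈ 12.13.
8426 × 12.13 ≈ 100000 billion dollars.

approximately 100000 billion dollars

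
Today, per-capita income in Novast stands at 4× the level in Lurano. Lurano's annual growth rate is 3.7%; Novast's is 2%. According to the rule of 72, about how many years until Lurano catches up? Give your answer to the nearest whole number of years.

The growth-rate gap is 3.7% − 2% = 1.7 percentage points.
So the ratio between them halves every 72/1.7 ≈ 42.35 years.
A 4× gap closes after 2 halvings: 2 × 42.35 ≈ 85 years.

about 85 years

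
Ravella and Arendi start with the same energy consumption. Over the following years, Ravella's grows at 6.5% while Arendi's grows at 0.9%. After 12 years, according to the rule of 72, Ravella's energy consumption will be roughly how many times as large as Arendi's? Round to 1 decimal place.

about 1.9 times

Rate gap = 6.5% − 0.9% = 5.6 points.
The ratio doubles every 72/5.6 ≈ 12.86 years.
12/12.86 ≈ 0.93 doublings → ratio ≈ 2^0.93 ≈ 1.9.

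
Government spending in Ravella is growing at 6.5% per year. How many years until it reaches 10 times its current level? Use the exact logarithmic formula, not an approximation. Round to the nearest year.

t = ln(10) / ln(1 + 0.065) = 2.3026 / 0.062975 ≈ 36.56.
≈ 37 years.

37 years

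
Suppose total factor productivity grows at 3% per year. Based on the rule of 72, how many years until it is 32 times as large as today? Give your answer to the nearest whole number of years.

At 3% it doubles every 72/3 ≈ 24.00 years.
32× is 5 doublings, so 5 × 24.00 ≈ 120 years.

roughly 120 years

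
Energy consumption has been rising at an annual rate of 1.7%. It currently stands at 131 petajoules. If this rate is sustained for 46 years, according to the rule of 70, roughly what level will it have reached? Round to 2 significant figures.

≈ 280 petajoules

It doubles every 70/1.7 ≈ 41.18 years, so 46 years is 1.12 doublings.
2^1.12 ≈ 2.17; 131 × 2.17 ≈ 280 petajoules.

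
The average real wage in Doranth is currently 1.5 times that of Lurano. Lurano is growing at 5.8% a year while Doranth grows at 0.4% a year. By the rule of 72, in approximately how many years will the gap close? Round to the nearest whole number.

Lurano gains on Doranth at 5.8% − 0.4% = 5.4 points a year.
At that relative rate the gap halves every 72/5.4 ≈ 13.33 years.
A 1.5 times gap takes log₂(1.5) ≈ 0.58 halvings to close: 0.58 × 13.33 ≈ 8 years.

approximately 8 years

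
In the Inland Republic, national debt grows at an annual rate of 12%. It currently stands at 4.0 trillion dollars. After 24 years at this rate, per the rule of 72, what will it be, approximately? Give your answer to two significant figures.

It doubles every 72/12 ≈ 6.00 years, so 24 years is 4.00 doublings.
2^4.00 ≈ 16.00; 4.0 × 16.00 ≈ 64 trillion dollars.

64 trillion dollars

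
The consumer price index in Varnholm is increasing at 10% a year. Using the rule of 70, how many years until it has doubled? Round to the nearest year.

70/10 ≈ 7.00, so it doubles roughly every 7 years.

7 years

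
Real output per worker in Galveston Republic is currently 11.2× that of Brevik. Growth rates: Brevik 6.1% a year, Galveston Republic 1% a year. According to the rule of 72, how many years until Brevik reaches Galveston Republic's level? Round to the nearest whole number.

49 years

Brevik gains on Galveston Republic at 6.1% − 1% = 5.1 points a year.
At that relative rate the gap halves every 72/5.1 ≈ 14.12 years.
An 11.2× gap takes log₂(11.2) ≈ 3.49 halvings to close: 3.49 × 14.12 ≈ 49 years.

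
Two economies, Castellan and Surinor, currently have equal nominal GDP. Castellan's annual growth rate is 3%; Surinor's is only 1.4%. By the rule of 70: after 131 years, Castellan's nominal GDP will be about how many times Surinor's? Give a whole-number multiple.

roughly 8 times

Castellan pulls ahead at 1.6 pp per year, so the ratio doubles every 70/1.6 ≈ 43.75 years.
In 131 years that's 2.99 doublings: 2^2.99 ≈ 8.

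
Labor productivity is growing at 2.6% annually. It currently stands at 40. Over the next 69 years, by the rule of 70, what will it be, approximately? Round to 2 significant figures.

Doubling time ≈ 70/2.6 = 26.92 years.
69 years is 69/26.92 ≈ 2.56 doublings, a factor of 2^2.56 ≈ 5.90.
40 × 5.90 ≈ 240.

around 240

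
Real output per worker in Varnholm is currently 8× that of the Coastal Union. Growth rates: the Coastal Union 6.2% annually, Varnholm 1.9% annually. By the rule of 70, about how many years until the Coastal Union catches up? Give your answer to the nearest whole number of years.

49 years

What matters is the difference: 4.3 pp.
Rule of 70 on the gap: the ratio halves every 70/4.3 ≈ 16.28 years.
An 8× gap closes after 3 halvings: 3 × 16.28 ≈ 49 years.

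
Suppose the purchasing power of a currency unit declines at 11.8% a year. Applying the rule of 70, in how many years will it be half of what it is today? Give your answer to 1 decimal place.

5.9 years

The rule works in reverse for decay: 70/11.8 ≈ 5.93 years to halve.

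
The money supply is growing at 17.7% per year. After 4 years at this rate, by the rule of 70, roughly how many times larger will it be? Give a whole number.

At 17.7% one doubling takes ≈ 3.95 years; 4 years is 1 of them, so ×2.

about 2 times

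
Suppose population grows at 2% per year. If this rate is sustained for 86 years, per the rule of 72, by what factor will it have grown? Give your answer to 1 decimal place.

Doubling time ≈ 72/2 = 36.00 years.
86 years / 36.00 ≈ 2.39 doublings → factor 2^2.39 ≈ 5.2.

approximately 5.2 times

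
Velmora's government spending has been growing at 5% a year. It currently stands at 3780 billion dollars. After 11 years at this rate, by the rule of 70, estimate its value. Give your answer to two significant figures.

Doubling time ≈ 70/5 = 14.00 years.
11 years is 11/14.00 ≈ 0.79 doublings, a factor of 2^0.79 ≈ 1.73.
3780 × 1.73 ≈ 6500 billion dollars.

approximately 6500 billion dollars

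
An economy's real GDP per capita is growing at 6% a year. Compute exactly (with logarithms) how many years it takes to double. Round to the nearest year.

12 years

t = ln(2) / ln(1 + 0.06) = 0.6931 / 0.058269 ≈ 11.89.
≈ 12 years.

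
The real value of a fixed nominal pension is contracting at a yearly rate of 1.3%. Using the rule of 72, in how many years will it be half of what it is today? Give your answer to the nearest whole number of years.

about 55 years

Falling at 1.3%, it halves about every 72/1.3 = 55.38 years.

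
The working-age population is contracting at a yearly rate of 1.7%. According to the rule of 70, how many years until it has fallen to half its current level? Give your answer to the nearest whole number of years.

around 41 years

Falling at 1.7%, it halves about every 70/1.7 = 41.18 years.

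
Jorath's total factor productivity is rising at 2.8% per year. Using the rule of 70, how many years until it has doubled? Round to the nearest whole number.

Doubling time ≈ 70 / 2.8 = 25.00 years.

≈ 25 years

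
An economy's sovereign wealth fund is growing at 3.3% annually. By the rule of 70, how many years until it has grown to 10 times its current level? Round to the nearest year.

One doubling takes 70/3.3 = 21.21 years.
10× is log₂ 10 ≈ 3.32 doublings, so ≈ 3.32 × 21.21 = 70 years.

around 70 years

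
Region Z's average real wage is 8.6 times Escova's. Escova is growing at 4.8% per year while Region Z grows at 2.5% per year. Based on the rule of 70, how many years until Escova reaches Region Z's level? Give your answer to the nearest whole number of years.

around 94 years

The growth-rate gap is 4.8% − 2.5% = 2.3 percentage points.
So the ratio between them halves every 70/2.3 ≈ 30.43 years.
An 8.6 times gap takes log₂(8.6) ≈ 3.10 halvings to close: 3.10 × 30.43 ≈ 94 years.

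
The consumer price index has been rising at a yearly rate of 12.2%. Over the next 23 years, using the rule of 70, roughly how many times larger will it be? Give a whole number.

70/12.2 ≈ 5.74 years per doubling.
23 years fits 4 doublings: 2^4 = 16.

≈ 16 times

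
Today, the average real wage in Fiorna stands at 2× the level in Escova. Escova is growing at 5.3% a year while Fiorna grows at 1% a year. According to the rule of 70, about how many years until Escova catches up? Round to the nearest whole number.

The growth-rate gap is 5.3% − 1% = 4.3 percentage points.
So the ratio between them halves every 70/4.3 ≈ 16.28 years.
A 2× gap closes after 1 halving: 1 × 16.28 ≈ 16 years.

16 years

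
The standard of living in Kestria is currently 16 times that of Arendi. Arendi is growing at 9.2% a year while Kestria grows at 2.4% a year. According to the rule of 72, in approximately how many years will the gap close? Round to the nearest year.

around 42 years

The growth-rate gap is 9.2% − 2.4% = 6.8 percentage points.
So the ratio between them halves every 72/6.8 ≈ 10.59 years.
A 16 times gap closes after 4 halvings: 4 × 10.59 ≈ 42 years.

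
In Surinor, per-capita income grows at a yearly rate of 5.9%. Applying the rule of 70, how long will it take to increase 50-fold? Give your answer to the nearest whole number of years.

67 years

One doubling takes 70/5.9 = 11.86 years.
50× is log₂ 50 ≈ 5.64 doublings, so ≈ 5.64 × 11.86 = 67 years.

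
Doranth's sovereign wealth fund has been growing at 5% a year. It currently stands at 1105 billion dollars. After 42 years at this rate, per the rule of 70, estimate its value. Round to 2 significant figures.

It doubles every 70/5 ≈ 14.00 years, so 42 years is 3.00 doublings.
2^3.00 ≈ 8.00; 1105 × 8.00 ≈ 8800 billion dollars.

≈ 8800 billion dollars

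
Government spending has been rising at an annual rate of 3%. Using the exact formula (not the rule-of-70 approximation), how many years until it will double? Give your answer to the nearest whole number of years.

23 years

t = ln(2) / ln(1 + 0.03) = 0.6931 / 0.029559 ≈ 23.45.
≈ 23 years.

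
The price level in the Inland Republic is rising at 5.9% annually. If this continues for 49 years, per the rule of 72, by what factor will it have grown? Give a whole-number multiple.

At 5.9% one doubling takes ≈ 12.20 years; 49 years is 4 of them, so ×16.

roughly 16 times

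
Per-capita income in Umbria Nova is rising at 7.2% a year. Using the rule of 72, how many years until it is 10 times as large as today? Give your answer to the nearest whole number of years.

One doubling takes 72/7.2 = 10.00 years.
10× is log₂ 10 ≈ 3.32 doublings, so ≈ 3.32 × 10.00 = 33 years.

about 33 years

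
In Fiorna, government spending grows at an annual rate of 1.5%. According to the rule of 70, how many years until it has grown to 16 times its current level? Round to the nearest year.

approximately 187 years

At 1.5% it doubles every 70/1.5 ≈ 46.67 years.
16 = 2^4, so 4 doublings → 187 years.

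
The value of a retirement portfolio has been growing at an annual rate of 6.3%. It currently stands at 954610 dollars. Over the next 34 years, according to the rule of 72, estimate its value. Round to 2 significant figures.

It doubles every 72/6.3 ≈ 11.43 years, so 34 years is 2.97 doublings.
2^2.97 ≈ 7.84; 954610 × 7.84 ≈ 7500000 dollars.

roughly 7500000 dollars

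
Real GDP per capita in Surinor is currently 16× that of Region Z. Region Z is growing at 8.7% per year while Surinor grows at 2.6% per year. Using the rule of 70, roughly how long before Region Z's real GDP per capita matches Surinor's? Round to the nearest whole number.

about 46 years

The growth-rate gap is 8.7% − 2.6% = 6.1 percentage points.
So the ratio between them halves every 70/6.1 ≈ 11.48 years.
A 16× gap closes after 4 halvings: 4 × 11.48 ≈ 46 years.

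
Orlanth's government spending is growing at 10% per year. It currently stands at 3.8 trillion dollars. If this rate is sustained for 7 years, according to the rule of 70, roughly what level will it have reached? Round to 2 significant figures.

approximately 7.6 trillion dollars

Doubling time ≈ 70/10 = 7.00 years.
7 years is 7/7.00 ≈ 1.00 doublings, a factor of 2^1.00 ≈ 2.00.
3.8 × 2.00 ≈ 7.6 trillion dollars.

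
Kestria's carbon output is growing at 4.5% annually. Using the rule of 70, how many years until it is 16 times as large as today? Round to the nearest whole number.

about 62 years

One doubling takes 70/4.5 = 15.56 years.
Getting to 16× needs 4 doublings: 4 × 15.56 ≈ 62 years.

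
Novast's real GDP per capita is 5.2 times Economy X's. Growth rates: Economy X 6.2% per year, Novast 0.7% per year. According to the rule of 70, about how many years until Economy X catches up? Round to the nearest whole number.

about 30 years

What matters is the difference: 5.5 pp.
Rule of 70 on the gap: the ratio halves every 70/5.5 ≈ 12.73 years.
A 5.2 times gap takes log₂(5.2) ≈ 2.38 halvings to close: 2.38 × 12.73 ≈ 30 years.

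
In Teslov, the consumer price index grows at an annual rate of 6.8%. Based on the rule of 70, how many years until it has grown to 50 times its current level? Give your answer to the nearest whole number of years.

At 6.8% it doubles every 70/6.8 ≈ 10.29 years.
Reaching 50× takes log₂(50) ≈ 5.64 doublings.
5.64 × 10.29 ≈ 58 years.

58 years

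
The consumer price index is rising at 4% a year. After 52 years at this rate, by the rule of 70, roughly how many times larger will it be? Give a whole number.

8 times

Doubling time ≈ 70/4 = 17.50 years.
52/17.50 ≈ 3 doublings, so about 2^3 = 8×.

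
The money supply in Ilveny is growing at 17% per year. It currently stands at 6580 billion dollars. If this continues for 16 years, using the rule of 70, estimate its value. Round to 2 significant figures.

It doubles every 70/17 ≈ 4.12 years, so 16 years is 3.88 doublings.
2^3.88 ≈ 14.72; 6580 × 14.72 ≈ 97000 billion dollars.

97000 billion dollars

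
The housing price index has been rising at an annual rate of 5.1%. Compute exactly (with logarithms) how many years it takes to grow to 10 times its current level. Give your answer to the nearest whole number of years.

46 years

t = ln(10) / ln(1 + 0.051) = 2.3026 / 0.049742 ≈ 46.29.
≈ 46 years.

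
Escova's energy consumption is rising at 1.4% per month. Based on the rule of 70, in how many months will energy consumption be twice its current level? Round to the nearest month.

At 1.4%, doubling takes about 70/1.4 = 50.00 months.

around 50 months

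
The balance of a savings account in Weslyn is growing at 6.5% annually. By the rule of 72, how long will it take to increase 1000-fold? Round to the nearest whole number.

≈ 110 years

At 6.5% it doubles every 72/6.5 ≈ 11.08 years.
Reaching 1000× takes log₂(1000) ≈ 9.97 doublings.
9.97 × 11.08 ≈ 110 years.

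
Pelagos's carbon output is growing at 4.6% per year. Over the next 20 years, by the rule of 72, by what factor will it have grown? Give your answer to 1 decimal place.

Doubling time ≈ 72/4.6 = 15.65 years.
20 years / 15.65 ≈ 1.28 doublings → factor 2^1.28 ≈ 2.4.

approximately 2.4 times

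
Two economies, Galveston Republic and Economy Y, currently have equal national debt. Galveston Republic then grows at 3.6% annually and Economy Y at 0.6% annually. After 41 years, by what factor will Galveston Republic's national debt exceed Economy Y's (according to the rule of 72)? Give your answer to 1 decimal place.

approximately 3.3 times

Galveston Republic pulls ahead at 3 pp per year, so the ratio doubles every 72/3 ≈ 24.00 years.
In 41 years that's 1.71 doublings: 2^1.71 ≈ 3.3.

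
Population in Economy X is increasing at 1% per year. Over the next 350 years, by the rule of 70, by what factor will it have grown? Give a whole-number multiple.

Doubling time ≈ 70/1 = 70.00 years.
350/70.00 ≈ 5 doublings, so about 2^5 = 32×.

about 32 times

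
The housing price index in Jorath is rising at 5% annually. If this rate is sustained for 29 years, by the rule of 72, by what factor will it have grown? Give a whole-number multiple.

about 4 times

72/5 ≈ 14.40 years per doubling.
29 years fits 2 doublings: 2^2 = 4.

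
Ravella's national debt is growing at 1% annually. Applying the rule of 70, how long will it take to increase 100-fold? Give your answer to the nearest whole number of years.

Doubling time ≈ 70/1 = 70.00 years.
Reaching 100× takes log₂(100) ≈ 6.64 doublings.
6.64 × 70.00 ≈ 465 years.

approximately 465 years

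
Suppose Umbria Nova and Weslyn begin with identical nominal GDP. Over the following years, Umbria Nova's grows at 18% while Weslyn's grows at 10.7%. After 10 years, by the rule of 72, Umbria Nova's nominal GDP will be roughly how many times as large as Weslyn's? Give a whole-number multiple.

Rate gap = 18% − 10.7% = 7.3 points.
The ratio doubles every 72/7.3 ≈ 9.86 years.
10/9.86 ≈ 1.01 doublings → ratio ≈ 2^1.01 ≈ 2.

roughly 2 times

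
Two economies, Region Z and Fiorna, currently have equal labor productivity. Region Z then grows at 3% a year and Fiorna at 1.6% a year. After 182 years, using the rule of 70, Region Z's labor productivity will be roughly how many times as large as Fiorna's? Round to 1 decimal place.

approximately 12.5 times

Rate gap = 3% − 1.6% = 1.4 points.
The ratio doubles every 70/1.4 ≈ 50.00 years.
182/50.00 ≈ 3.64 doublings → ratio ≈ 2^3.64 ≈ 12.5.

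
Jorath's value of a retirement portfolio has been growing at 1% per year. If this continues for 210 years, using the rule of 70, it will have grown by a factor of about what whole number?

70/1 ≈ 70.00 years per doubling.
210 years fits 3 doublings: 2^3 = 8.

around 8 times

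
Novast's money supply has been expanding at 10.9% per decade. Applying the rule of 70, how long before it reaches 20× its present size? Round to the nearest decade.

At 10.9% it doubles every 70/10.9 ≈ 6.42 decades.
Reaching 20× takes log₂(20) ≈ 4.32 doublings.
4.32 × 6.42 ≈ 28 decades.

around 28 decades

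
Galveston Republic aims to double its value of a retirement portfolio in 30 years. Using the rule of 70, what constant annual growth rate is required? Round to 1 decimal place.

roughly 2.3%

70 / 30 ≈ 2.33, so about 2.3% a year.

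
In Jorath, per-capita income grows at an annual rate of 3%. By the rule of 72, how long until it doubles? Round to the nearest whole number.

Doubling time ≈ 72 / 3 = 24.00 years.

about 24 years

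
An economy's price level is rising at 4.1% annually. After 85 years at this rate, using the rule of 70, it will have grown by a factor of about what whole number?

At 4.1% one doubling takes ≈ 17.07 years; 85 years is 5 of them, so ×32.

≈ 32 times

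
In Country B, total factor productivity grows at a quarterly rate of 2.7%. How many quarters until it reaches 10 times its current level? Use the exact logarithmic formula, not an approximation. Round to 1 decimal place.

t = ln(10) / ln(1 + 0.027) = 2.3026 / 0.026642 ≈ 86.43.

86.4 quarters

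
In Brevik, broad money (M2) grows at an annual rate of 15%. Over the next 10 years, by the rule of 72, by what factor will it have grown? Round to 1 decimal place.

around 4.2 times

Doubling time ≈ 72/15 = 4.80 years.
10 years / 4.80 ≈ 2.08 doublings → factor 2^2.08 ≈ 4.2.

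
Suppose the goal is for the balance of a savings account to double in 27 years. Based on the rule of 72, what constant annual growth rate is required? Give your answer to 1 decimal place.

72 / 27 ≈ 2.67, so about 2.7% annually.

≈ 2.7% annually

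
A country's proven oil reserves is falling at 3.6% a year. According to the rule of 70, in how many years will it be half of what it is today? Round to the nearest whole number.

approximately 19 years

Falling at 3.6%, it halves about every 70/3.6 = 19.44 years.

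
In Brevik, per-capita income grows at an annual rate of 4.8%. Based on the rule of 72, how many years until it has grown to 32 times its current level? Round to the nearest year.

Doubling time ≈ 72/4.8 = 15.00 years.
32 = 2^5, so 5 doublings → 75 years.

around 75 years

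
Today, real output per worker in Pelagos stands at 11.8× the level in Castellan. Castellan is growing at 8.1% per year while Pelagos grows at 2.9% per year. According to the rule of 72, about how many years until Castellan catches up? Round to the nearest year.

Castellan gains on Pelagos at 8.1% − 2.9% = 5.2 points a year.
At that relative rate the gap halves every 72/5.2 ≈ 13.85 years.
An 11.8× gap takes log₂(11.8) ≈ 3.56 halvings to close: 3.56 × 13.85 ≈ 49 years.

approximately 49 years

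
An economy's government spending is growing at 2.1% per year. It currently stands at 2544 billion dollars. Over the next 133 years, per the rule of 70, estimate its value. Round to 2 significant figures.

40000 billion dollars

It doubles every 70/2.1 ≈ 33.33 years, so 133 years is 3.99 doublings.
2^3.99 ≈ 15.89; 2544 × 15.89 ≈ 40000 billion dollars.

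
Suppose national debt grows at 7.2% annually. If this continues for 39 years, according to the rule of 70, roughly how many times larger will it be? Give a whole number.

around 16 times

70/7.2 ≈ 9.72 years per doubling.
39 years fits 4 doublings: 2^4 = 16.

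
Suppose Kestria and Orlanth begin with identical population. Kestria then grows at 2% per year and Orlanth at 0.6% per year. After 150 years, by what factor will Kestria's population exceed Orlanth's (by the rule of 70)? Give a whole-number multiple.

Kestria pulls ahead at 1.4 pp per year, so the ratio doubles every 70/1.4 ≈ 50.00 years.
In 150 years that's 3.00 doublings: 2^3.00 ≈ 8.

about 8 times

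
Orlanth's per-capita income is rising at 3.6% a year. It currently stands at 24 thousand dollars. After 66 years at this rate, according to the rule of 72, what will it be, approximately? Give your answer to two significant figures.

≈ 240 thousand dollars

It doubles every 72/3.6 ≈ 20.00 years, so 66 years is 3.30 doublings.
2^3.30 ≈ 9.85; 24 × 9.85 ≈ 240 thousand dollars.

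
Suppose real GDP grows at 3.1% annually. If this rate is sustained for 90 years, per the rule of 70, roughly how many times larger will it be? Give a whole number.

At 3.1% one doubling takes ≈ 22.58 years; 90 years is 4 of them, so ×16.

roughly 16 times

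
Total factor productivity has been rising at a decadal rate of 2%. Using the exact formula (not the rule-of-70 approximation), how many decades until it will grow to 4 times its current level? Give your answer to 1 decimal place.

t = ln(4) / ln(1 + 0.02) = 1.3863 / 0.019803 ≈ 70.00.

70.0 decades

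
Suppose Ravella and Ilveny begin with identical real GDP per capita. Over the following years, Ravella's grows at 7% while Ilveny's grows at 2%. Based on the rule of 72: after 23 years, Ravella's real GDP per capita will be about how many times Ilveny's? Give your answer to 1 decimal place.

Ravella pulls ahead at 5 pp per year, so the ratio doubles every 72/5 ≈ 14.40 years.
In 23 years that's 1.60 doublings: 2^1.60 ≈ 3.0.

around 3.0 times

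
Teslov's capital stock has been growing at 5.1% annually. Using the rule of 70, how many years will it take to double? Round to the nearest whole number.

70/5.1 ≈ 13.73, so it doubles roughly every 14 years.

14 years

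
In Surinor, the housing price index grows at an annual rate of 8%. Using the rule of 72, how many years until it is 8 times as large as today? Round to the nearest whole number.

about 27 years

One doubling takes 72/8 = 9.00 years.
Getting to 8× needs 3 doublings: 3 × 9.00 ≈ 27 years.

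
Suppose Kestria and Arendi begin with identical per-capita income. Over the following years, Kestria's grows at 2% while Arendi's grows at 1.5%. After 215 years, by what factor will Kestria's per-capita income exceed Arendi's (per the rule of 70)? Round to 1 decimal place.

roughly 2.9 times

Kestria pulls ahead at 0.5 pp per year, so the ratio doubles every 70/0.5 ≈ 140.00 years.
In 215 years that's 1.54 doublings: 2^1.54 ≈ 2.9.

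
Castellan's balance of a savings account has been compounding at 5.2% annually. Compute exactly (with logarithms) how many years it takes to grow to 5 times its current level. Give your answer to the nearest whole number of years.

t = ln(5) / ln(1 + 0.052) = 1.6094 / 0.050693 ≈ 31.75.
≈ 32 years.

32 years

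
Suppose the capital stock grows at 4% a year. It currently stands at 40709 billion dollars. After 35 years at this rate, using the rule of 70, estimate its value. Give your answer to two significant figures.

160000 billion dollars

It doubles every 70/4 ≈ 17.50 years, so 35 years is 2.00 doublings.
2^2.00 ≈ 4.00; 40709 × 4.00 ≈ 160000 billion dollars.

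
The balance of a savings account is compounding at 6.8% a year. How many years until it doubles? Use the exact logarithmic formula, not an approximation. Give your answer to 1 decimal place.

10.5 years

t = ln(2) / ln(1 + 0.068) = 0.6931 / 0.065788 ≈ 10.54.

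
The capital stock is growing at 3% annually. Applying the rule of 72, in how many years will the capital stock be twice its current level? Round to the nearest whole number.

24 years

At 3%, doubling takes about 72/3 = 24.00 years.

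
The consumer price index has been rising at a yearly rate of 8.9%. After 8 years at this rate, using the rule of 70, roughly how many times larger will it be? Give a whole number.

2 times

Doubling time ≈ 70/8.9 = 7.87 years.
8/7.87 ≈ 1 doubling, so about 2^1 = 2×.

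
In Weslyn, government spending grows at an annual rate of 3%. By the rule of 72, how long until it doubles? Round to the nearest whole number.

about 24 years

At 3%, doubling takes about 72/3 = 24.00 years.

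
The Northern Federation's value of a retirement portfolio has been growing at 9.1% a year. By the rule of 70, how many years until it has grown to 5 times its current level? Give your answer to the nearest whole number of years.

One doubling takes 70/9.1 = 7.69 years.
5× is log₂ 5 ≈ 2.32 doublings, so ≈ 2.32 × 7.69 = 18 years.

about 18 years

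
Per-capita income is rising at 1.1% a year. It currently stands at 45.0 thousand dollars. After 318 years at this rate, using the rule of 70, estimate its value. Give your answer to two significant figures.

Doubling time ≈ 70/1.1 = 63.64 years.
318 years is 318/63.64 ≈ 5.00 doublings, a factor of 2^5.00 ≈ 32.00.
45.0 × 32.00 ≈ 1400 thousand dollars.

around 1400 thousand dollars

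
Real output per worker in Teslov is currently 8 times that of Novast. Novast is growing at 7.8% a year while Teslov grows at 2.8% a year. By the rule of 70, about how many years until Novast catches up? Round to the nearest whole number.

42 years

What matters is the difference: 5 pp.
Rule of 70 on the gap: the ratio halves every 70/5 ≈ 14.00 years.
An 8 times gap closes after 3 halvings: 3 × 14.00 ≈ 42 years.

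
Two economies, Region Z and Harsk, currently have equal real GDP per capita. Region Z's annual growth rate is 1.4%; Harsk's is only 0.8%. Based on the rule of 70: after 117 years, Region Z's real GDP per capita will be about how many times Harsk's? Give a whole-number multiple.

Region Z pulls ahead at 0.6 pp per year, so the ratio doubles every 70/0.6 ≈ 116.67 years.
In 117 years that's 1.00 doublings: 2^1.00 ≈ 2.

roughly 2 times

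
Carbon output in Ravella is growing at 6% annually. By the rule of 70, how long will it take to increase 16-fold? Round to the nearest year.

47 years

At 6% it doubles every 70/6 ≈ 11.67 years.
16× is 4 doublings, so 4 × 11.67 ≈ 47 years.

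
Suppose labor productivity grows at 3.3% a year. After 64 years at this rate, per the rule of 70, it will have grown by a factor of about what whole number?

roughly 8 times

Doubling time ≈ 70/3.3 = 21.21 years.
64/21.21 ≈ 3 doublings, so about 2^3 = 8×.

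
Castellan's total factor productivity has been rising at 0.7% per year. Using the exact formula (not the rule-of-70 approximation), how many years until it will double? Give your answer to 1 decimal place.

t = ln(2) / ln(1 + 0.007) = 0.6931 / 0.006976 ≈ 99.35.

99.4 years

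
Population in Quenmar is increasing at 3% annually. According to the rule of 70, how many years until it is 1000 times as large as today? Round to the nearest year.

≈ 233 years

Doubling time ≈ 70/3 = 23.33 years.
Reaching 1000× takes log₂(1000) ≈ 9.97 doublings.
9.97 × 23.33 ≈ 233 years.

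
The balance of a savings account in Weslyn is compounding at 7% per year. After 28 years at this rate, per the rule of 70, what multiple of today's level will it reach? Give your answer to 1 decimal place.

≈ 7.0 times

Doubles every ≈ 10.00 years (70/7).
28 years is 2.80 doublings; 2^2.80 ≈ 7.0×.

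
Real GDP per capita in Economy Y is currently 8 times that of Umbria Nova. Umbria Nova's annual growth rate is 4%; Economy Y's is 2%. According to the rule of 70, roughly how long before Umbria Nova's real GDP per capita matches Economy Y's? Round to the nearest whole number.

≈ 105 years

What matters is the difference: 2 pp.
Rule of 70 on the gap: the ratio halves every 70/2 ≈ 35.00 years.
An 8 times gap closes after 3 halvings: 3 × 35.00 ≈ 105 years.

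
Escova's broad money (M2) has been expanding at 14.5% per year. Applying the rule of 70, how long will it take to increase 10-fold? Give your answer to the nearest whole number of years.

about 16 years

Doubling time ≈ 70/14.5 = 4.83 years.
10× is log₂ 10 ≈ 3.32 doublings, so ≈ 3.32 × 4.83 = 16 years.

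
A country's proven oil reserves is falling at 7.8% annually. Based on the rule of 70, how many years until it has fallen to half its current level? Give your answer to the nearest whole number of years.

≈ 9 years

Halving time ≈ 70 / 7.8 = 8.97 → 9 years.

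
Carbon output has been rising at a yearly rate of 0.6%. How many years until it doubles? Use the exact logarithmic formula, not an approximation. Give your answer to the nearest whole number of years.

116 years

t = ln(2) / ln(1 + 0.006) = 0.6931 / 0.005982 ≈ 115.86.
≈ 116 years.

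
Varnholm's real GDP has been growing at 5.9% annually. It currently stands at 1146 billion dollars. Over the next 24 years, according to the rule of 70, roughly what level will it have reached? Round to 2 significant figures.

≈ 4700 billion dollars

It doubles every 70/5.9 ≈ 11.86 years, so 24 years is 2.02 doublings.
2^2.02 ≈ 4.06; 1146 × 4.06 ≈ 4700 billion dollars.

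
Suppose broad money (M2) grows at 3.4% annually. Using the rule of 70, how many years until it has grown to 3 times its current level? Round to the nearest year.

Doubling time ≈ 70/3.4 = 20.59 years.
Reaching 3× takes log₂(3) ≈ 1.58 doublings.
1.58 × 20.59 ≈ 33 years.

roughly 33 years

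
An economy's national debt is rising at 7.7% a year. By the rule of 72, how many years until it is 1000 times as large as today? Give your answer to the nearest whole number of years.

≈ 93 years

One doubling takes 72/7.7 = 9.35 years.
1000× is log₂ 1000 ≈ 9.97 doublings, so ≈ 9.97 × 9.35 = 93 years.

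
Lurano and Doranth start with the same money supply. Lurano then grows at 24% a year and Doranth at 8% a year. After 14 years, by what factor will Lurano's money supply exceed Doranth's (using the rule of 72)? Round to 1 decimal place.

Only the 16-point difference matters.
72/16 ≈ 4.50 years per doubling of the ratio; 14 years gives 3.11 doublings, so ≈ 8.6×.

≈ 8.6 times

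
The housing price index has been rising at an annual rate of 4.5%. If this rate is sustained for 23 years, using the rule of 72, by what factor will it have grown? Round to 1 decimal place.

roughly 2.7 times

Doubles every ≈ 16.00 years (72/4.5).
23 years is 1.44 doublings; 2^1.44 ≈ 2.7×.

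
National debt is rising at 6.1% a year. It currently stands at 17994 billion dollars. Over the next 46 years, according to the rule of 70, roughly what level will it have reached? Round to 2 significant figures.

Doubling time ≈ 70/6.1 = 11.48 years.
46 years is 46/11.48 ≈ 4.01 doublings, a factor of 2^4.01 ≈ 16.11.
17994 × 16.11 ≈ 290000 billion dollars.

around 290000 billion dollars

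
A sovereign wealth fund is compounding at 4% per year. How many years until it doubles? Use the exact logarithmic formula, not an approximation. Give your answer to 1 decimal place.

17.7 years

t = ln(2) / ln(1 + 0.04) = 0.6931 / 0.039221 ≈ 17.67.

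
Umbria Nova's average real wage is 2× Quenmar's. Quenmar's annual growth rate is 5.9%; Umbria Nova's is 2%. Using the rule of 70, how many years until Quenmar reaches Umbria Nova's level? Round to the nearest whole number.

≈ 18 years

What matters is the difference: 3.9 pp.
Rule of 70 on the gap: the ratio halves every 70/3.9 ≈ 17.95 years.
A 2× gap closes after 1 halving: 1 × 17.95 ≈ 18 years.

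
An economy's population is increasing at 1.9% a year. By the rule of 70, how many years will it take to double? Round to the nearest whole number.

70/1.9 ≈ 36.84, so it doubles roughly every 37 years.

approximately 37 years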